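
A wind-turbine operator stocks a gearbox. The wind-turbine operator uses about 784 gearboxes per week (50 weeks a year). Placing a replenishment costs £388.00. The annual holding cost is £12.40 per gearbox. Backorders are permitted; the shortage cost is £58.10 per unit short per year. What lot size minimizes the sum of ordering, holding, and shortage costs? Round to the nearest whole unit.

Q* ≈ 1,725 gearboxes

Annual demand D = 784 × 50 = 39,200.
With planned backorders, Q* = √(2DS/H) · √((H+B)/B).
√(2DS/H) = √(2 × 39,200 × 388 / 12.4) = 1566.257.
√((H+B)/B) = √((12.4+58.1)/58.1) = 1.1016.
Q* ≈ 1725.320.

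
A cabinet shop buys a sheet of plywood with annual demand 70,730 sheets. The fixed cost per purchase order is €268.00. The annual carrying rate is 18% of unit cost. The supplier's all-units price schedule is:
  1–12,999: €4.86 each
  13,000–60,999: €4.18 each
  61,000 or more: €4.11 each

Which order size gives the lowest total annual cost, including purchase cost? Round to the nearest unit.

Holding cost per unit per year at price C is H = 0.18·C.
For each price level, check whether its EOQ is feasible; otherwise the best quantity at that price is the breakpoint.
EOQ at €4.86 = 6583.1 (feasible in tier 1): TC = 70,730×€4.86 + (70,730/6583.1)×268 + (6583.1/2)×0.18×€4.86 = €349,506.69.
EOQ at €4.18 = 7098.4 < 13000, so use break Q=13000: TC = 70,730×€4.18 + (70,730/13000.0)×268 + (13000.0/2)×0.18×€4.18 = €302,000.13.
EOQ at €4.11 = 7158.6 < 61000, so use break Q=61000: TC = 70,730×€4.11 + (70,730/61000.0)×268 + (61000.0/2)×0.18×€4.11 = €313,574.95.
Lowest total cost is €302,000.13 at Q = 13000.0.

Q* ≈ 13,000 sheets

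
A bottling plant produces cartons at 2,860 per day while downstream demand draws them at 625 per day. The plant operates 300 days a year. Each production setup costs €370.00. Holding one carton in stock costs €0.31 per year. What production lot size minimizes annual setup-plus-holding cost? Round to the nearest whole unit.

Annual demand D = 625 × 300 = 187,500.
Production build-up factor (1 − d/p) = 1 − 625/2,860 = 0.7815.
Q* = √(2DS / (H(1 − d/p))) = √(2 × 187,500 × 370 / (0.31 × 0.7815)).
= √(138,750,000 / 0.2423) ≈ 23932.050.

Q* ≈ 23,932 cartons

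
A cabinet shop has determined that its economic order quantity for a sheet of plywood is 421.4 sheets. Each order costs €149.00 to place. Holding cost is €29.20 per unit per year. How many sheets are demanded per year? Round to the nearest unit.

D ≈ 17,400 sheets per year

The basic EOQ model gives Q* = √(2DS/H); rearrange for the unknown.
From Q* = √(2DS/H): D = Q*²H / (2S) = 421.4² × 29.2 / (2 × 149) = 17400.256.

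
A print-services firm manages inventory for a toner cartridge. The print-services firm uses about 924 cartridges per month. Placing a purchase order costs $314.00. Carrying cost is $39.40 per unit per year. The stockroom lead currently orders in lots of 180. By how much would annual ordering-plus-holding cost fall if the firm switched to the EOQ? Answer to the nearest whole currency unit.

Extra cost ≈ $6,325 per year

Annual demand D = 924 × 12 = 11,088.
EOQ = √(2DS/H) = √(2 × 11,088 × 314 / 39.4) ≈ 420.40.
Cost at Q* = (D/Q*)S + (Q*/2)H = √(2DSH) ≈ $16,563.59.
Cost at Q = 180: (11,088/180)×314 + (180/2)×39.4 = $19,342.40 + $3,546.00 = $22,888.40.
Excess = $22,888.40 − $16,563.59 = $6,324.81.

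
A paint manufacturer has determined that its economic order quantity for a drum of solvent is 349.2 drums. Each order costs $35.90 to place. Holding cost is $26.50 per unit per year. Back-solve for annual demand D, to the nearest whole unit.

Invert the EOQ relation Q*² = 2DS/H.
From Q* = √(2DS/H): D = Q*²H / (2S) = 349.2² × 26.5 / (2 × 35.9) = 45005.947.

D ≈ 45,006 drums per year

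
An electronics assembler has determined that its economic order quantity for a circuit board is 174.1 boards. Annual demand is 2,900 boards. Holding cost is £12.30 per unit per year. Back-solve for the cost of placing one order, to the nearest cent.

S ≈ £64.28

Invert the EOQ relation Q*² = 2DS/H.
From Q* = √(2DS/H): S = Q*²H / (2D) = 174.1² × 12.3 / (2 × 2,900) = 64.2798.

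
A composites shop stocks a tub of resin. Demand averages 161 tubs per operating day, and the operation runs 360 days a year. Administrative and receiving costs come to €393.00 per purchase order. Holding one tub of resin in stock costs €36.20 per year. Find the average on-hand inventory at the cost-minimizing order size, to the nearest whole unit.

Average inventory ≈ 561 tubs

Annual demand D = 161 × 360 = 57,960.
Q* = √(2DS/H) = √(2 × 57,960 × 393 / 36.2) ≈ 1121.81.
Average inventory = Q*/2 ≈ 1121.81 / 2 = 560.907.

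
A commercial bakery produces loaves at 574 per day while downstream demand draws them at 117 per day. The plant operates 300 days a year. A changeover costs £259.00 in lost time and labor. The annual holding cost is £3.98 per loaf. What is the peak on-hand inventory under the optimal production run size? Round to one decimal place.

I_max ≈ 1,907.1 loaves

Annual demand D = 117 × 300 = 35,100.
Production build-up factor (1 − d/p) = 1 − 117/574 = 0.7962.
Q* = √(2DS / (H(1 − d/p))) = √(2 × 35,100 × 259 / (3.98 × 0.7962)).
= √(18,181,800 / 3.1687) ≈ 2395.382.
Maximum inventory = Q*(1 − d/p) = 2395.382 × 0.7962 ≈ 1907.125.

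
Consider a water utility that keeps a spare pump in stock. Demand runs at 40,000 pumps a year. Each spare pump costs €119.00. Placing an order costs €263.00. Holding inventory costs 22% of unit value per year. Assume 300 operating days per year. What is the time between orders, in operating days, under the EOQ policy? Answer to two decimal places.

Holding cost H = 0.22 × €119.00 = €26.1800 per unit per year.
Q* = √(2DS/H) = √(2 × 40,000 × 263 / 26.18) ≈ 896.47.
Cycle time = Q*/D × 300 = 896.47 / 40,000 × 300 ≈ 6.724 days.

T ≈ 6.72 days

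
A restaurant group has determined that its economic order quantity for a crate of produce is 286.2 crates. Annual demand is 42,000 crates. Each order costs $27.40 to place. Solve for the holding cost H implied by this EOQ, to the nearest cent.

Invert the EOQ relation Q*² = 2DS/H.
From Q* = √(2DS/H): H = 2DS / Q*² = 2 × 42,000 × 27.4 / 286.2² = 28.0990.

H ≈ $28.10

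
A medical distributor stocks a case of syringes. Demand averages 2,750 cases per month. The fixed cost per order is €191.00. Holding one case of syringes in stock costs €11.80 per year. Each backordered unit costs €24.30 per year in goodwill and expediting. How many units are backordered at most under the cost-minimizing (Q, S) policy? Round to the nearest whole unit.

Annual demand D = 2,750 × 12 = 33,000.
With planned backorders, Q* = √(2DS/H) · √((H+B)/B).
√(2DS/H) = √(2 × 33,000 × 191 / 11.8) = 1033.588.
√((H+B)/B) = √((11.8+24.3)/24.3) = 1.2189.
Q* ≈ 1259.790.
S* = Q* · H/(H+B) = 1259.790 × 11.8/36.1 ≈ 411.787.

S* ≈ 412 cases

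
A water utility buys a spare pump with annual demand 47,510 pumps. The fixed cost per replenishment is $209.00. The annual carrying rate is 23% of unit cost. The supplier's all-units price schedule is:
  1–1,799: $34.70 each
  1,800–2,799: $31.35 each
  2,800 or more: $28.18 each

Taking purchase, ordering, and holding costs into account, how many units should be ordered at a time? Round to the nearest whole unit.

Q* ≈ 2,800 pumps

Holding cost per unit per year at price C is H = 0.23·C.
Candidates are each tier's EOQ (if it falls in that tier) and each price-break quantity.
EOQ at $34.70 = 1577.4 (feasible in tier 1): TC = 47,510×$34.70 + (47,510/1577.4)×209 + (1577.4/2)×0.23×$34.70 = $1,661,186.52.
EOQ at $31.35 = 1659.6 < 1800, so use break Q=1800: TC = 47,510×$31.35 + (47,510/1800.0)×209 + (1800.0/2)×0.23×$31.35 = $1,501,444.39.
EOQ at $28.18 = 1750.4 < 2800, so use break Q=2800: TC = 47,510×$28.18 + (47,510/2800.0)×209 + (2800.0/2)×0.23×$28.18 = $1,351,452.04.
Lowest total cost is $1,351,452.04 at Q = 2800.0.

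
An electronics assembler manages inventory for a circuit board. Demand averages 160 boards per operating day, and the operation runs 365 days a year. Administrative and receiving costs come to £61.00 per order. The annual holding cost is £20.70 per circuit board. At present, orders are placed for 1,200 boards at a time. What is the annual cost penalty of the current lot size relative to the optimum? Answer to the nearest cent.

Annual demand D = 160 × 365 = 58,400.
EOQ = √(2DS/H) = √(2 × 58,400 × 61 / 20.7) ≈ 586.68.
Cost at Q* = (D/Q*)S + (Q*/2)H = √(2DSH) ≈ £12,144.27.
Cost at Q = 1,200: (58,400/1,200)×61 + (1,200/2)×20.7 = £2,968.67 + £12,420.00 = £15,388.67.
Excess = £15,388.67 − £12,144.27 = £3,244.39.

Extra cost ≈ £3,244.39 per year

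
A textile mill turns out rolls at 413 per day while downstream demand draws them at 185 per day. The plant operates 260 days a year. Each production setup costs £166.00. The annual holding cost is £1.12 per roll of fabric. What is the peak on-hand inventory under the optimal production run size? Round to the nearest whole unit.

I_max ≈ 2,806 rolls

Annual demand D = 185 × 260 = 48,100.
Production build-up factor (1 − d/p) = 1 − 185/413 = 0.5521.
Q* = √(2DS / (H(1 − d/p))) = √(2 × 48,100 × 166 / (1.12 × 0.5521)).
= √(15,969,200 / 0.6183) ≈ 5082.064.
Maximum inventory = Q*(1 − d/p) = 5082.064 × 0.5521 ≈ 2805.595.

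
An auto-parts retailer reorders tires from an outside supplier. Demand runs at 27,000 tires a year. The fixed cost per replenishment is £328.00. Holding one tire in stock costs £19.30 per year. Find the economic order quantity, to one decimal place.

Q* ≈ 958.0 tires

EOQ = √(2DS / H) = √(2 × 27,000 × 328 / 19.3).
= √(17,712,000 / 19.3) = √917,720.2073 ≈ 957.977.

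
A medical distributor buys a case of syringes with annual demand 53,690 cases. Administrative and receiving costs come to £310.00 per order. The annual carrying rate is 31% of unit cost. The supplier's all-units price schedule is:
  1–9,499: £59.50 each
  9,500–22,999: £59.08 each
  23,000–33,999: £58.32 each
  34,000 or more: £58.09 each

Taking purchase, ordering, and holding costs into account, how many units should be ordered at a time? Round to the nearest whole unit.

Q* ≈ 1,343 cases

Holding cost per unit per year at price C is H = 0.31·C.
Candidates are each tier's EOQ (if it falls in that tier) and each price-break quantity.
EOQ at £59.50 = 1343.4 (feasible in tier 1): TC = 53,690×£59.50 + (53,690/1343.4)×310 + (1343.4/2)×0.31×£59.50 = £3,219,333.89.
EOQ at £59.08 = 1348.2 < 9500, so use break Q=9500: TC = 53,690×£59.08 + (53,690/9500.0)×310 + (9500.0/2)×0.31×£59.08 = £3,260,752.49.
EOQ at £58.32 = 1356.9 < 23000, so use break Q=23000: TC = 53,690×£58.32 + (53,690/23000.0)×310 + (23000.0/2)×0.31×£58.32 = £3,339,835.25.
EOQ at £58.09 = 1359.6 < 34000, so use break Q=34000: TC = 53,690×£58.09 + (53,690/34000.0)×310 + (34000.0/2)×0.31×£58.09 = £3,425,475.93.
Lowest total cost is £3,219,333.89 at Q = 1343.4.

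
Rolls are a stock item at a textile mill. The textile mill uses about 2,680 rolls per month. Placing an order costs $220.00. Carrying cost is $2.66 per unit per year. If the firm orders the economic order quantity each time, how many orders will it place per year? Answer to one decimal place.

N ≈ 13.9 orders per year

Annual demand D = 2,680 × 12 = 32,160.
EOQ = √(2DS/H) = √(2 × 32,160 × 220 / 2.66) ≈ 2306.45.
Orders per year = D / Q* = 32,160 / 2306.45 ≈ 13.944.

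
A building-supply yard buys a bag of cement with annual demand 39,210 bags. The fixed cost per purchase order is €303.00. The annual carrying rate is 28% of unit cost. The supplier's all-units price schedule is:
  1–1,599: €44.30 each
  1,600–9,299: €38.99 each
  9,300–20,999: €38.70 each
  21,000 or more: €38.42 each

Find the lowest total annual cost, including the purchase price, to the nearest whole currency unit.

TC* ≈ €1,544,957

Holding cost per unit per year at price C is H = 0.28·C.
For each price level, check whether its EOQ is feasible; otherwise the best quantity at that price is the breakpoint.
EOQ at €44.30 = 1384.1 (feasible in tier 1): TC = 39,210×€44.30 + (39,210/1384.1)×303 + (1384.1/2)×0.28×€44.30 = €1,754,170.84.
EOQ at €38.99 = 1475.3 < 1600, so use break Q=1600: TC = 39,210×€38.99 + (39,210/1600.0)×303 + (1600.0/2)×0.28×€38.99 = €1,544,957.05.
EOQ at €38.70 = 1480.8 < 9300, so use break Q=9300: TC = 39,210×€38.70 + (39,210/9300.0)×303 + (9300.0/2)×0.28×€38.70 = €1,569,091.89.
EOQ at €38.42 = 1486.2 < 21000, so use break Q=21000: TC = 39,210×€38.42 + (39,210/21000.0)×303 + (21000.0/2)×0.28×€38.42 = €1,619,968.74.
Lowest total cost among the candidates is at Q = 1600.0.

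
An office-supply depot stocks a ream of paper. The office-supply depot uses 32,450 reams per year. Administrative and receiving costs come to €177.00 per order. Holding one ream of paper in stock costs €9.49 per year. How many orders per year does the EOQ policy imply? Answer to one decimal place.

Q* = √(2DS/H) = √(2 × 32,450 × 177 / 9.49) ≈ 1100.21.
Orders per year = D / Q* = 32,450 / 1100.21 ≈ 29.494.

N ≈ 29.5 orders per year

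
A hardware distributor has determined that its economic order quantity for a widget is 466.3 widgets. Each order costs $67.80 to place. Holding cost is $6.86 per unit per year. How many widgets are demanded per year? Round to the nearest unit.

D ≈ 11,000 widgets per year

Squaring Q* = √(2DS/H) gives Q*² = 2DS/H.
From Q* = √(2DS/H): D = Q*²H / (2S) = 466.3² × 6.86 / (2 × 67.8) = 11000.065.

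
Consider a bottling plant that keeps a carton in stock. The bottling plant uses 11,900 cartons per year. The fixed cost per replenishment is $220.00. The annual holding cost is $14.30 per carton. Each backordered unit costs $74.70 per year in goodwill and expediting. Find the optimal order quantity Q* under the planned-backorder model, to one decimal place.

With planned backorders, Q* = √(2DS/H) · √((H+B)/B).
√(2DS/H) = √(2 × 11,900 × 220 / 14.3) = 605.106.
√((H+B)/B) = √((14.3+74.7)/74.7) = 1.0915.
Q* ≈ 660.490.

Q* ≈ 660.5 cartons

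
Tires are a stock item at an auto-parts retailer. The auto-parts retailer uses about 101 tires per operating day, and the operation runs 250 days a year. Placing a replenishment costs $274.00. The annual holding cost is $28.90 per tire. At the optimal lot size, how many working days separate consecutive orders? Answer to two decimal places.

Annual demand D = 101 × 250 = 25,250.
The optimal lot size = √(2DS/H) = √(2 × 25,250 × 274 / 28.9) ≈ 691.95.
Cycle time = Q*/D × 250 = 691.95 / 25,250 × 250 ≈ 6.851 days.

T ≈ 6.85 days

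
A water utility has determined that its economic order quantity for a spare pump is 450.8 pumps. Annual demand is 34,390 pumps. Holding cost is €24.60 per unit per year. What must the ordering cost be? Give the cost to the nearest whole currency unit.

Squaring Q* = √(2DS/H) gives Q*² = 2DS/H.
From Q* = √(2DS/H): S = Q*²H / (2D) = 450.8² × 24.6 / (2 × 34,390) = 72.6843.

S ≈ €73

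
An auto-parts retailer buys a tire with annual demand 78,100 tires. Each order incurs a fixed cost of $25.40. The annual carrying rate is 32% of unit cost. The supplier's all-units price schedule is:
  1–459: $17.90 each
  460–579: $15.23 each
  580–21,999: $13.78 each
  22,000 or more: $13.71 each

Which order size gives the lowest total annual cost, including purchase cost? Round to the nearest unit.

Q* ≈ 949 tires

Holding cost per unit per year at price C is H = 0.32·C.
Candidates are each tier's EOQ (if it falls in that tier) and each price-break quantity.
Tier 1 ($17.90): EOQ = 832.3 exceeds tier's upper bound 459, so this tier is dominated.
Tier 2 ($15.23): EOQ = 902.3 exceeds tier's upper bound 579, so this tier is dominated.
EOQ at $13.78 = 948.5 (feasible in tier 3): TC = 78,100×$13.78 + (78,100/948.5)×25.4 + (948.5/2)×0.32×$13.78 = $1,080,400.70.
EOQ at $13.71 = 951.0 < 22000, so use break Q=22000: TC = 78,100×$13.71 + (78,100/22000.0)×25.4 + (22000.0/2)×0.32×$13.71 = $1,119,100.37.
Lowest total cost is $1,080,400.70 at Q = 948.5.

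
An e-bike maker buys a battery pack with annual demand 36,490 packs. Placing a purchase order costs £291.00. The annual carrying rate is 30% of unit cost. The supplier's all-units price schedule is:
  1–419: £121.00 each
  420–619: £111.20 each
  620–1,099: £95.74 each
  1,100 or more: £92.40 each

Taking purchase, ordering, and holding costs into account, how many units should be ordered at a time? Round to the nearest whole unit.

Holding cost per unit per year at price C is H = 0.30·C.
Evaluate total cost at each tier's feasible EOQ or, if the EOQ is below the tier, at the tier's minimum quantity.
Tier 1 (£121.00): EOQ = 764.9 exceeds tier's upper bound 419, so this tier is dominated.
Tier 2 (£111.20): EOQ = 797.9 exceeds tier's upper bound 619, so this tier is dominated.
EOQ at £95.74 = 859.9 (feasible in tier 3): TC = 36,490×£95.74 + (36,490/859.9)×291 + (859.9/2)×0.30×£95.74 = £3,518,250.26.
EOQ at £92.40 = 875.3 < 1100, so use break Q=1100: TC = 36,490×£92.40 + (36,490/1100.0)×291 + (1100.0/2)×0.30×£92.40 = £3,396,575.26.
Lowest total cost is £3,396,575.26 at Q = 1100.0.

Q* ≈ 1,100 packs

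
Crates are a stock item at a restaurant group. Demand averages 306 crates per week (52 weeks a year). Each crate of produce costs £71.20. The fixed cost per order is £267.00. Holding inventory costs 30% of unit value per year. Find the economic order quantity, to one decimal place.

Q* ≈ 630.7 crates

Annual demand D = 306 × 52 = 15,912.
Holding cost H = 0.30 × £71.20 = £21.3600 per unit per year.
EOQ = √(2DS / H) = √(2 × 15,912 × 267 / 21.36).
= √(8,497,008 / 21.36) = √397,800 ≈ 630.714.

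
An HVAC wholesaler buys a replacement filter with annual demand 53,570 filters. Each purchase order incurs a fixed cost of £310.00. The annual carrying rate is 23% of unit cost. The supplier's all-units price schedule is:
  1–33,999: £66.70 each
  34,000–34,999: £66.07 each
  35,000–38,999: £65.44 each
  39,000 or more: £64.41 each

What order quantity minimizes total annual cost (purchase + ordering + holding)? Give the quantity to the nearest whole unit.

Holding cost per unit per year at price C is H = 0.23·C.
For each price level, check whether its EOQ is feasible; otherwise the best quantity at that price is the breakpoint.
EOQ at £66.70 = 1471.4 (feasible in tier 1): TC = 53,570×£66.70 + (53,570/1471.4)×310 + (1471.4/2)×0.23×£66.70 = £3,595,691.70.
EOQ at £66.07 = 1478.4 < 34000, so use break Q=34000: TC = 53,570×£66.07 + (53,570/34000.0)×310 + (34000.0/2)×0.23×£66.07 = £3,798,192.03.
EOQ at £65.44 = 1485.5 < 35000, so use break Q=35000: TC = 53,570×£65.44 + (53,570/35000.0)×310 + (35000.0/2)×0.23×£65.44 = £3,769,491.28.
EOQ at £64.41 = 1497.3 < 39000, so use break Q=39000: TC = 53,570×£64.41 + (53,570/39000.0)×310 + (39000.0/2)×0.23×£64.41 = £3,739,748.36.
Lowest total cost is £3,595,691.70 at Q = 1471.4.

Q* ≈ 1,471 filters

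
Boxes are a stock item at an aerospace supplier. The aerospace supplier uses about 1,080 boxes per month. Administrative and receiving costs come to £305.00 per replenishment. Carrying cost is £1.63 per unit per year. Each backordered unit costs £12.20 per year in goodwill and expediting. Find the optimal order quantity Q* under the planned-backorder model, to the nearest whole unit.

Annual demand D = 1,080 × 12 = 12,960.
With planned backorders, Q* = √(2DS/H) · √((H+B)/B).
√(2DS/H) = √(2 × 12,960 × 305 / 1.63) = 2202.285.
√((H+B)/B) = √((1.63+12.2)/12.2) = 1.0647.
Q* ≈ 2344.795.

Q* ≈ 2,345 boxes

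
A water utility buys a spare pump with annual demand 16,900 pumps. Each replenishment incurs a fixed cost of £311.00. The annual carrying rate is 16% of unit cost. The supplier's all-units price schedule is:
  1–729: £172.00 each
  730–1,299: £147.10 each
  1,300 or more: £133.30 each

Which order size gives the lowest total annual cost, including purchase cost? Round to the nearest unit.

Holding cost per unit per year at price C is H = 0.16·C.
Candidates are each tier's EOQ (if it falls in that tier) and each price-break quantity.
EOQ at £172.00 = 618.0 (feasible in tier 1): TC = 16,900×£172.00 + (16,900/618.0)×311 + (618.0/2)×0.16×£172.00 = £2,923,808.37.
EOQ at £147.10 = 668.3 < 730, so use break Q=730: TC = 16,900×£147.10 + (16,900/730.0)×311 + (730.0/2)×0.16×£147.10 = £2,501,780.50.
EOQ at £133.30 = 702.0 < 1300, so use break Q=1300: TC = 16,900×£133.30 + (16,900/1300.0)×311 + (1300.0/2)×0.16×£133.30 = £2,270,676.20.
Lowest total cost is £2,270,676.20 at Q = 1300.0.

Q* ≈ 1,300 pumps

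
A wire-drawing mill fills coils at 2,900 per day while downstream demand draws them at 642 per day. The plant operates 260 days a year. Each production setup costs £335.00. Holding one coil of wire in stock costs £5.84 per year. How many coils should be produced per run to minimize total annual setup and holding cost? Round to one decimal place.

Q* ≈ 4,959.3 coils

Annual demand D = 642 × 260 = 166,920.
Production build-up factor (1 − d/p) = 1 − 642/2,900 = 0.7786.
Q* = √(2DS / (H(1 − d/p))) = √(2 × 166,920 × 335 / (5.84 × 0.7786)).
= √(111,836,400 / 4.5471) ≈ 4959.321.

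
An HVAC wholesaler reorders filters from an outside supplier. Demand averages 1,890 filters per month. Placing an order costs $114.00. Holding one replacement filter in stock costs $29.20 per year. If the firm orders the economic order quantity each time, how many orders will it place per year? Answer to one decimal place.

Annual demand D = 1,890 × 12 = 22,680.
The optimal lot size = √(2DS/H) = √(2 × 22,680 × 114 / 29.2) ≈ 420.82.
Orders per year = D / Q* = 22,680 / 420.82 ≈ 53.895.

N ≈ 53.9 orders per year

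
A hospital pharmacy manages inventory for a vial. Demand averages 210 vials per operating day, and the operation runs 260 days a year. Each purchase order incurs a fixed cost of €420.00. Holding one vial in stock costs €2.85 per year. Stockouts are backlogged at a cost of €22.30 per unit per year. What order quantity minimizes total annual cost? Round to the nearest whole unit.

Annual demand D = 210 × 260 = 54,600.
With planned backorders, Q* = √(2DS/H) · √((H+B)/B).
√(2DS/H) = √(2 × 54,600 × 420 / 2.85) = 4011.562.
√((H+B)/B) = √((2.85+22.3)/22.3) = 1.0620.
Q* ≈ 4260.201.

Q* ≈ 4,260 vials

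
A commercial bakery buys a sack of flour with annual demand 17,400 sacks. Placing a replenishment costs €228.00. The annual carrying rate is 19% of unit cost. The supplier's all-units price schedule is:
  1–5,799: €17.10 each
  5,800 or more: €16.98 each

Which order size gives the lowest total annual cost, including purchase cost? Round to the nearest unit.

Holding cost per unit per year at price C is H = 0.19·C.
Evaluate total cost at each tier's feasible EOQ or, if the EOQ is below the tier, at the tier's minimum quantity.
EOQ at €17.10 = 1562.7 (feasible in tier 1): TC = 17,400×€17.10 + (17,400/1562.7)×228 + (1562.7/2)×0.19×€17.10 = €302,617.29.
EOQ at €16.98 = 1568.2 < 5800, so use break Q=5800: TC = 17,400×€16.98 + (17,400/5800.0)×228 + (5800.0/2)×0.19×€16.98 = €305,491.98.
Lowest total cost is €302,617.29 at Q = 1562.7.

Q* ≈ 1,563 sacks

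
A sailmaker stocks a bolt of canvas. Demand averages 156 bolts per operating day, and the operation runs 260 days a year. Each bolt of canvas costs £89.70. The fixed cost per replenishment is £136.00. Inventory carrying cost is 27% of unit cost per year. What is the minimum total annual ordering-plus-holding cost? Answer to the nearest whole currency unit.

Annual demand D = 156 × 260 = 40,560.
Holding cost H = 0.27 × £89.70 = £24.2190 per unit per year.
EOQ = √(2DS/H) = √(2 × 40,560 × 136 / 24.219) ≈ 674.92.
At the optimum the two cost components are equal, so total cost = 2·(Q*/2)H = Q*·H.
Minimum total = √(2DSH) = √(2 × 40,560 × 136 × 24.219) ≈ 16346.001.

TC* ≈ £16,346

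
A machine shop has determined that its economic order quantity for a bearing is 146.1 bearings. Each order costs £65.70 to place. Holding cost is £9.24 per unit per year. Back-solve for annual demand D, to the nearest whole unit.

D ≈ 1,501 bearings per year

Invert the EOQ relation Q*² = 2DS/H.
From Q* = √(2DS/H): D = Q*²H / (2S) = 146.1² × 9.24 / (2 × 65.7) = 1500.987.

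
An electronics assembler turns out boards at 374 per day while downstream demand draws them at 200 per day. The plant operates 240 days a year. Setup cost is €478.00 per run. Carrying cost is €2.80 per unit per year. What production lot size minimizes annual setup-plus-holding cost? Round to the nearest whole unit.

Q* ≈ 5,935 boards

Annual demand D = 200 × 240 = 48,000.
Production build-up factor (1 − d/p) = 1 − 200/374 = 0.4652.
Q* = √(2DS / (H(1 − d/p))) = √(2 × 48,000 × 478 / (2.8 × 0.4652)).
= √(45,888,000 / 1.3027) ≈ 5935.150.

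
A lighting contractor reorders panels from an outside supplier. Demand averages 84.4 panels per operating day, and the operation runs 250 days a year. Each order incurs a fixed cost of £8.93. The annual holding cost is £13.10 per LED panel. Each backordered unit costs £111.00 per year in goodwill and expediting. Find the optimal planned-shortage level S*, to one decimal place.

S* ≈ 18.9 panels

Annual demand D = 84.4 × 250 = 21,100.
With planned backorders, Q* = √(2DS/H) · √((H+B)/B).
√(2DS/H) = √(2 × 21,100 × 8.93 / 13.1) = 169.608.
√((H+B)/B) = √((13.1+111)/111) = 1.0574.
Q* ≈ 179.337.
S* = Q* · H/(H+B) = 179.337 × 13.1/124.1 ≈ 18.931.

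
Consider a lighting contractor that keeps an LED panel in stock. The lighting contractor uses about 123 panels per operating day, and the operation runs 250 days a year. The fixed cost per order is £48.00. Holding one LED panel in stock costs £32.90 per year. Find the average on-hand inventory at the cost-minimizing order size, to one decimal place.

Average inventory ≈ 149.8 panels

Annual demand D = 123 × 250 = 30,750.
EOQ = √(2DS/H) = √(2 × 30,750 × 48 / 32.9) ≈ 299.54.
Average inventory = Q*/2 ≈ 299.54 / 2 = 149.772.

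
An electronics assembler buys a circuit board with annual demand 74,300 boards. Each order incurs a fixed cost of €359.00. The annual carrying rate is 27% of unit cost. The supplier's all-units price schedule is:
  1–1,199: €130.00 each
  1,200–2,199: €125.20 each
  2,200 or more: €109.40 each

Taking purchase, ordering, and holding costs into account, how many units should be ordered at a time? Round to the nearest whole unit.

Holding cost per unit per year at price C is H = 0.27·C.
Evaluate total cost at each tier's feasible EOQ or, if the EOQ is below the tier, at the tier's minimum quantity.
Tier 1 (€130.00): EOQ = 1232.8 exceeds tier's upper bound 1199, so this tier is dominated.
EOQ at €125.20 = 1256.2 (feasible in tier 2): TC = 74,300×€125.20 + (74,300/1256.2)×359 + (1256.2/2)×0.27×€125.20 = €9,344,825.93.
EOQ at €109.40 = 1343.9 < 2200, so use break Q=2200: TC = 74,300×€109.40 + (74,300/2200.0)×359 + (2200.0/2)×0.27×€109.40 = €8,173,036.21.
Lowest total cost is €8,173,036.21 at Q = 2200.0.

Q* ≈ 2,200 boards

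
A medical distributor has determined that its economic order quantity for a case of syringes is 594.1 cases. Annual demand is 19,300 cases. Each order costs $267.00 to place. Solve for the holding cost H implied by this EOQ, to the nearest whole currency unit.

Invert the EOQ relation Q*² = 2DS/H.
From Q* = √(2DS/H): H = 2DS / Q*² = 2 × 19,300 × 267 / 594.1² = 29.1998.

H ≈ $29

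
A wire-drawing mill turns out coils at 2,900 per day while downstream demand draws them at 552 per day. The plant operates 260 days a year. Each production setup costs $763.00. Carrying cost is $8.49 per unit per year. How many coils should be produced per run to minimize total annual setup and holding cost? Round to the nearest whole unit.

Annual demand D = 552 × 260 = 143,520.
Production build-up factor (1 − d/p) = 1 − 552/2,900 = 0.8097.
Q* = √(2DS / (H(1 − d/p))) = √(2 × 143,520 × 763 / (8.49 × 0.8097)).
= √(219,011,520 / 6.874) ≈ 5644.553.

Q* ≈ 5,645 coils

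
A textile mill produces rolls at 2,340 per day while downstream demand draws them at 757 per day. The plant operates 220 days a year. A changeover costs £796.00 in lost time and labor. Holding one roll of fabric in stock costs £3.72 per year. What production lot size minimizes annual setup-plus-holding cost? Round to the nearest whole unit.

Q* ≈ 10,264 rolls

Annual demand D = 757 × 220 = 166,540.
Production build-up factor (1 − d/p) = 1 − 757/2,340 = 0.6765.
Q* = √(2DS / (H(1 − d/p))) = √(2 × 166,540 × 796 / (3.72 × 0.6765)).
= √(265,131,680 / 2.5166) ≈ 10264.240.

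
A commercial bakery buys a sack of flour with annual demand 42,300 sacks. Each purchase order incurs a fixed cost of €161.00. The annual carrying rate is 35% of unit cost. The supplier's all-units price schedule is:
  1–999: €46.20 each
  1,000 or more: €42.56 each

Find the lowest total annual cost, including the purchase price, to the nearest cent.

Holding cost per unit per year at price C is H = 0.35·C.
Evaluate total cost at each tier's feasible EOQ or, if the EOQ is below the tier, at the tier's minimum quantity.
EOQ at €46.20 = 917.8 (feasible in tier 1): TC = 42,300×€46.20 + (42,300/917.8)×161 + (917.8/2)×0.35×€46.20 = €1,969,100.66.
EOQ at €42.56 = 956.2 < 1000, so use break Q=1000: TC = 42,300×€42.56 + (42,300/1000.0)×161 + (1000.0/2)×0.35×€42.56 = €1,814,546.30.
Lowest total cost among the candidates is at Q = 1000.0.

TC* ≈ €1,814,546.30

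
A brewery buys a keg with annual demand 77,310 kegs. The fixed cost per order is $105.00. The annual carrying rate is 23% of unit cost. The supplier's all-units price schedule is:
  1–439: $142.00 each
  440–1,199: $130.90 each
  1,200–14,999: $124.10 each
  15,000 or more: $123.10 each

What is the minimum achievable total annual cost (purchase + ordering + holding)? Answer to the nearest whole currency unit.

Holding cost per unit per year at price C is H = 0.23·C.
Candidates are each tier's EOQ (if it falls in that tier) and each price-break quantity.
Tier 1 ($142.00): EOQ = 705.0 exceeds tier's upper bound 439, so this tier is dominated.
EOQ at $130.90 = 734.3 (feasible in tier 2): TC = 77,310×$130.90 + (77,310/734.3)×105 + (734.3/2)×0.23×$130.90 = $10,141,987.60.
EOQ at $124.10 = 754.2 < 1200, so use break Q=1200: TC = 77,310×$124.10 + (77,310/1200.0)×105 + (1200.0/2)×0.23×$124.10 = $9,618,061.43.
EOQ at $123.10 = 757.2 < 15000, so use break Q=15000: TC = 77,310×$123.10 + (77,310/15000.0)×105 + (15000.0/2)×0.23×$123.10 = $9,729,749.67.
Lowest total cost among the candidates is at Q = 1200.0.

TC* ≈ $9,618,061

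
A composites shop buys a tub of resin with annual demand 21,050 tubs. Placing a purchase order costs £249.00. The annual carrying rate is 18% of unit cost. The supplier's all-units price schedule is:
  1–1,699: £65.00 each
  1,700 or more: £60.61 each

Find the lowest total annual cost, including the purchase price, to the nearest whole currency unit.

TC* ≈ £1,288,197

Holding cost per unit per year at price C is H = 0.18·C.
Evaluate total cost at each tier's feasible EOQ or, if the EOQ is below the tier, at the tier's minimum quantity.
EOQ at £65.00 = 946.6 (feasible in tier 1): TC = 21,050×£65.00 + (21,050/946.6)×249 + (946.6/2)×0.18×£65.00 = £1,379,324.74.
EOQ at £60.61 = 980.2 < 1700, so use break Q=1700: TC = 21,050×£60.61 + (21,050/1700.0)×249 + (1700.0/2)×0.18×£60.61 = £1,288,197.04.
Lowest total cost among the candidates is at Q = 1700.0.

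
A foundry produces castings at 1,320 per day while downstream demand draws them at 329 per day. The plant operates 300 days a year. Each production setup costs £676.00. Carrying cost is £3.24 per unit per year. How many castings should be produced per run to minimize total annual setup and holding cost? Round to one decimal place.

Q* ≈ 7,406.7 castings

Annual demand D = 329 × 300 = 98,700.
Production build-up factor (1 − d/p) = 1 − 329/1,320 = 0.7508.
Q* = √(2DS / (H(1 − d/p))) = √(2 × 98,700 × 676 / (3.24 × 0.7508)).
= √(133,442,400 / 2.4325) ≈ 7406.697.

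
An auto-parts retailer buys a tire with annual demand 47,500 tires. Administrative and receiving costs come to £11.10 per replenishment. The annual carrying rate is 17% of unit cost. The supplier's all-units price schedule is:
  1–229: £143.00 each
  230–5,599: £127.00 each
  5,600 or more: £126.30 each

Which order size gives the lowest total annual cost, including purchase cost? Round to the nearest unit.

Holding cost per unit per year at price C is H = 0.17·C.
For each price level, check whether its EOQ is feasible; otherwise the best quantity at that price is the breakpoint.
EOQ at £143.00 = 208.3 (feasible in tier 1): TC = 47,500×£143.00 + (47,500/208.3)×11.1 + (208.3/2)×0.17×£143.00 = £6,797,563.09.
EOQ at £127.00 = 221.0 < 230, so use break Q=230: TC = 47,500×£127.00 + (47,500/230.0)×11.1 + (230.0/2)×0.17×£127.00 = £6,037,275.24.
EOQ at £126.30 = 221.6 < 5600, so use break Q=5600: TC = 47,500×£126.30 + (47,500/5600.0)×11.1 + (5600.0/2)×0.17×£126.30 = £6,059,462.95.
Lowest total cost is £6,037,275.24 at Q = 230.0.

Q* ≈ 230 tires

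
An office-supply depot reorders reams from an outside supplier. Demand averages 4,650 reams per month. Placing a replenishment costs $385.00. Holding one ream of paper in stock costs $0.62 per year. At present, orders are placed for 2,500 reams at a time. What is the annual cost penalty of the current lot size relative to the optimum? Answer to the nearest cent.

Extra cost ≈ $4,206.91 per year

Annual demand D = 4,650 × 12 = 55,800.
EOQ = √(2DS/H) = √(2 × 55,800 × 385 / 0.62) ≈ 8324.66.
Cost at Q* = (D/Q*)S + (Q*/2)H = √(2DSH) ≈ $5,161.29.
Cost at Q = 2,500: (55,800/2,500)×385 + (2,500/2)×0.62 = $8,593.20 + $775.00 = $9,368.20.
Excess = $9,368.20 − $5,161.29 = $4,206.91.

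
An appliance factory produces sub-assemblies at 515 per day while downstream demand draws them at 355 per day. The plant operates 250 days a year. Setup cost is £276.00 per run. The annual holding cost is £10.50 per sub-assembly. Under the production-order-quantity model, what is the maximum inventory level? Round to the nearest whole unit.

Annual demand D = 355 × 250 = 88,750.
Production build-up factor (1 − d/p) = 1 − 355/515 = 0.3107.
Q* = √(2DS / (H(1 − d/p))) = √(2 × 88,750 × 276 / (10.5 × 0.3107)).
= √(48,990,000 / 3.2621) ≈ 3875.276.
Maximum inventory = Q*(1 − d/p) = 3875.276 × 0.3107 ≈ 1203.969.

I_max ≈ 1,204 sub-assemblies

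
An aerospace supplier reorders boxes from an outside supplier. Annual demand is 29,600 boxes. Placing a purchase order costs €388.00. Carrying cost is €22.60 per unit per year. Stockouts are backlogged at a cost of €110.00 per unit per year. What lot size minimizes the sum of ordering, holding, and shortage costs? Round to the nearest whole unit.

With planned backorders, Q* = √(2DS/H) · √((H+B)/B).
√(2DS/H) = √(2 × 29,600 × 388 / 22.6) = 1008.144.
√((H+B)/B) = √((22.6+110)/110) = 1.0979.
Q* ≈ 1106.873.

Q* ≈ 1,107 boxes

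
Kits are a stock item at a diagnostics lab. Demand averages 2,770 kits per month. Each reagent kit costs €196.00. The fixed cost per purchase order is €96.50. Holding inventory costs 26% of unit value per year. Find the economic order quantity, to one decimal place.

Q* ≈ 354.8 kits

Annual demand D = 2,770 × 12 = 33,240.
Holding cost H = 0.26 × €196.00 = €50.9600 per unit per year.
EOQ = √(2DS / H) = √(2 × 33,240 × 96.5 / 50.96).
= √(6,415,320 / 50.96) = √125,889.325 ≈ 354.809.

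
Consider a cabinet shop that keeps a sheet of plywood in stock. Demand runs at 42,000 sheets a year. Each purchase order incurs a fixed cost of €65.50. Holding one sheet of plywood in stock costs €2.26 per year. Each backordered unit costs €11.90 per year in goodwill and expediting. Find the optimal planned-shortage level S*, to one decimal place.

S* ≈ 271.6 sheets

With planned backorders, Q* = √(2DS/H) · √((H+B)/B).
√(2DS/H) = √(2 × 42,000 × 65.5 / 2.26) = 1560.293.
√((H+B)/B) = √((2.26+11.9)/11.9) = 1.0908.
Q* ≈ 1702.018.
S* = Q* · H/(H+B) = 1702.018 × 2.26/14.16 ≈ 271.650.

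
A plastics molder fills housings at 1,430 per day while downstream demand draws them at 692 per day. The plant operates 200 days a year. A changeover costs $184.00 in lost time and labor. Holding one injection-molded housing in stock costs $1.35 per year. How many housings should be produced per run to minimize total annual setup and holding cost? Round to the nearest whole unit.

Q* ≈ 8,550 housings

Annual demand D = 692 × 200 = 138,400.
Production build-up factor (1 − d/p) = 1 − 692/1,430 = 0.5161.
Q* = √(2DS / (H(1 − d/p))) = √(2 × 138,400 × 184 / (1.35 × 0.5161)).
= √(50,931,200 / 0.6967) ≈ 8549.976.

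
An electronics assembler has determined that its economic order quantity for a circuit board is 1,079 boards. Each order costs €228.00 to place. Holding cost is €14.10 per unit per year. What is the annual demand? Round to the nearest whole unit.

Invert the EOQ relation Q*² = 2DS/H.
From Q* = √(2DS/H): D = Q*²H / (2S) = 1,079² × 14.1 / (2 × 228) = 35999.557.

D ≈ 36,000 boards per year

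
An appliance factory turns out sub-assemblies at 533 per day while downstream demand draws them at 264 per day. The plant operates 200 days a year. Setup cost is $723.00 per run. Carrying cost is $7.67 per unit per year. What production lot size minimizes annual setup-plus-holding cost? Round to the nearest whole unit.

Annual demand D = 264 × 200 = 52,800.
Production build-up factor (1 − d/p) = 1 − 264/533 = 0.5047.
Q* = √(2DS / (H(1 − d/p))) = √(2 × 52,800 × 723 / (7.67 × 0.5047)).
= √(76,348,800 / 3.871) ≈ 4441.103.

Q* ≈ 4,441 sub-assemblies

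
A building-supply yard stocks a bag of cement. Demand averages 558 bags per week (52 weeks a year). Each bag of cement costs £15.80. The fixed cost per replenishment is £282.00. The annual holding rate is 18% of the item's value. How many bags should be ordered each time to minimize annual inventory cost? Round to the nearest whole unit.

Annual demand D = 558 × 52 = 29,016.
Holding cost H = 0.18 × £15.80 = £2.8440 per unit per year.
EOQ = √(2DS / H) = √(2 × 29,016 × 282 / 2.844).
= √(16,365,024 / 2.844) = √5,754,227.8481 ≈ 2398.797.

Q* ≈ 2,399 bags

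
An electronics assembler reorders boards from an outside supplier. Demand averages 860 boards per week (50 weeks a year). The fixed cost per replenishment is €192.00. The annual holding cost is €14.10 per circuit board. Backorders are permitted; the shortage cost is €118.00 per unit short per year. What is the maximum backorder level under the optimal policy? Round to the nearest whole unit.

Annual demand D = 860 × 50 = 43,000.
With planned backorders, Q* = √(2DS/H) · √((H+B)/B).
√(2DS/H) = √(2 × 43,000 × 192 / 14.1) = 1082.157.
√((H+B)/B) = √((14.1+118)/118) = 1.0581.
Q* ≈ 1144.987.
S* = Q* · H/(H+B) = 1144.987 × 14.1/132.1 ≈ 122.213.

S* ≈ 122 boards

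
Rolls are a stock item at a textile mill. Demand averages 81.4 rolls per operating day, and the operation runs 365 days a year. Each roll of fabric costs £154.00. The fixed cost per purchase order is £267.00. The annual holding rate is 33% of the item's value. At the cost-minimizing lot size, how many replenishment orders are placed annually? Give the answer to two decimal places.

N ≈ 53.17 orders per year

Annual demand D = 81.4 × 365 = 29,711.
Holding cost H = 0.33 × £154.00 = £50.8200 per unit per year.
EOQ = √(2DS/H) = √(2 × 29,711 × 267 / 50.82) ≈ 558.74.
Orders per year = D / Q* = 29,711 / 558.74 ≈ 53.175.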